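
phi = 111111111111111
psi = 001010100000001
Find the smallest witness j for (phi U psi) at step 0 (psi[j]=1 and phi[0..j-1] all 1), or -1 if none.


(phi U psi) at 0: need smallest j with psi[j]=1 and phi[i]=1 for all i in [0,j).
Scan from step 0:
  step 0: phi=1, psi=0 -> continue
  step 1: phi=1, psi=0 -> continue
  step 2: psi=1 and phi held for [0,2) -> witness found
Witness step = 2

2


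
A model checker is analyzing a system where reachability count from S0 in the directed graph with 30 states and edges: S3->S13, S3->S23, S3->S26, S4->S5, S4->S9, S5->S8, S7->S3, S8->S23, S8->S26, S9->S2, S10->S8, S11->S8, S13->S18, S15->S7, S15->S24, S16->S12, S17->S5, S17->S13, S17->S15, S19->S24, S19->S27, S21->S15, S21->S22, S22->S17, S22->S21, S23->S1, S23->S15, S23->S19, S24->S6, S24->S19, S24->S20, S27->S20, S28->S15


BFS from S0:
  layer 0: {S0}
Reachable set: {S0}
Count = 1

1


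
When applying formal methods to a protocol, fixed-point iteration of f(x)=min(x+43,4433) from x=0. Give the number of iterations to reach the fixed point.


Step 1: x=0, cap=4433, increment=43
Step 2: x grows by 43 each step until capped at 4433; fixed point is x=4433
Step 3: iterations = ceil(4433/43) = 104

104


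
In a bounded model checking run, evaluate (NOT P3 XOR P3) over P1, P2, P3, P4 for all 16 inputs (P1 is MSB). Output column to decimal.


Formula: (NOT P3 XOR P3) over P1, P2, P3, P4 (16 rows)
Evaluate each row (bits = P1,P2,P3,P4, MSB first):
  row 0 [0000]: (NOT 0 XOR 0) -> 1
  row 1 [0001]: (NOT 0 XOR 0) -> 1
  row 2 [0010]: (NOT 1 XOR 1) -> 1
  row 3 [0011]: (NOT 1 XOR 1) -> 1
  row 4 [0100]: (NOT 0 XOR 0) -> 1
  row 5 [0101]: (NOT 0 XOR 0) -> 1
  row 6 [0110]: (NOT 1 XOR 1) -> 1
  row 7 [0111]: (NOT 1 XOR 1) -> 1
  row 8 [1000]: (NOT 0 XOR 0) -> 1
  row 9 [1001]: (NOT 0 XOR 0) -> 1
  row 10 [1010]: (NOT 1 XOR 1) -> 1
  row 11 [1011]: (NOT 1 XOR 1) -> 1
  row 12 [1100]: (NOT 0 XOR 0) -> 1
  row 13 [1101]: (NOT 0 XOR 0) -> 1
  row 14 [1110]: (NOT 1 XOR 1) -> 1
  row 15 [1111]: (NOT 1 XOR 1) -> 1
Full result column, 4 rows per line (P1,P2 fixed per line; P3,P4 runs 00..11 left to right):
  rows 0-3 [P1,P2=00]: 1111  = hex F
  rows 4-7 [P1,P2=01]: 1111  = hex F
  rows 8-11 [P1,P2=10]: 1111  = hex F
  rows 12-15 [P1,P2=11]: 1111  = hex F
Output column (row 0 .. row 15) = 1111111111111111
Output column grouped in 4s = 1111 1111 1111 1111 = 0xFFFF
Convert to decimal digit by digit (value = value*16 + digit):
  F -> 15
  15*16 + 15 (F) = 255
  255*16 + 15 (F) = 4095
  4095*16 + 15 (F) = 65535
Decimal = 65535

65535


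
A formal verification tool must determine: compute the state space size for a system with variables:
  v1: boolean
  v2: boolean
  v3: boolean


State space = product of domain sizes of all variables.
Domain sizes:
  v1 (boolean): 2
  v2 (boolean): 2
  v3 (boolean): 2
Product = 2 * 2 * 2 = 8

8


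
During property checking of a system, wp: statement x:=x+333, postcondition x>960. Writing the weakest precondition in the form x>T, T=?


Formula: wp(x:=E, P) = P[E/x] (substitute E for x in postcondition)
Step 1: Postcondition: x>960
Step 2: Substitute x+333 for x: x+333>960
Step 3: Solve for x: x > 960-333 = 627

627


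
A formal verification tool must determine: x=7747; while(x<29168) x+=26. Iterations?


Step 1: x goes from 7747 toward 29168 by 26; the body runs while x<29168, so iterations = ceil((bound-start)/step)
Step 2: Distance=21421
Step 3: ceil(21421/26)=824

824


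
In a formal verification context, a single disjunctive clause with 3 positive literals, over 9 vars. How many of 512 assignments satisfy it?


Step 1: Total=2^9=512
Step 2: Unsat when all 3 false: 2^6=64
Step 3: Sat=512-64=448

448


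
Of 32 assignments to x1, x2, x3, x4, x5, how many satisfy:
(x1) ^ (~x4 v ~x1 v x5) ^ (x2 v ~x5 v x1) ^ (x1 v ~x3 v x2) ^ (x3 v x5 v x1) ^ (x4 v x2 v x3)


CNF with 6 clauses over 5 vars (32 assignments).
An assignment satisfies CNF iff every clause has >=1 true literal.
Check each row (bits = x1,x2,x3,x4,x5; clause T/F shown):
  row 0 [00000]: clauses=FTTTFF -> 0
  row 1 [00001]: clauses=FTFTTF -> 0
  row 2 [00010]: clauses=FTTTFT -> 0
  row 3 [00011]: clauses=FTFTTT -> 0
  row 4 [00100]: clauses=FTTFTT -> 0
  row 5 [00101]: clauses=FTFFTT -> 0
  row 6 [00110]: clauses=FTTFTT -> 0
  row 7 [00111]: clauses=FTFFTT -> 0
  row 8 [01000]: clauses=FTTTFT -> 0
  row 9 [01001]: clauses=FTTTTT -> 0
  row 10 [01010]: clauses=FTTTFT -> 0
  row 11 [01011]: clauses=FTTTTT -> 0
  row 12 [01100]: clauses=FTTTTT -> 0
  row 13 [01101]: clauses=FTTTTT -> 0
  row 14 [01110]: clauses=FTTTTT -> 0
  row 15 [01111]: clauses=FTTTTT -> 0
  row 16 [10000]: clauses=TTTTTF -> 0
  row 17 [10001]: clauses=TTTTTF -> 0
  row 18 [10010]: clauses=TFTTTT -> 0
  row 19 [10011]: clauses=TTTTTT -> 1
  row 20 [10100]: clauses=TTTTTT -> 1
  row 21 [10101]: clauses=TTTTTT -> 1
  row 22 [10110]: clauses=TFTTTT -> 0
  row 23 [10111]: clauses=TTTTTT -> 1
  row 24 [11000]: clauses=TTTTTT -> 1
  row 25 [11001]: clauses=TTTTTT -> 1
  row 26 [11010]: clauses=TFTTTT -> 0
  row 27 [11011]: clauses=TTTTTT -> 1
  row 28 [11100]: clauses=TTTTTT -> 1
  row 29 [11101]: clauses=TTTTTT -> 1
  row 30 [11110]: clauses=TFTTTT -> 0
  row 31 [11111]: clauses=TTTTTT -> 1
Full result column, 8 rows per line (x1,x2 fixed per line; x3,x4,x5 runs 000..111 left to right):
  rows 0-7 [x1,x2=00]: 00000000  (ones: 0)
  rows 8-15 [x1,x2=01]: 00000000  (ones: 0)
  rows 16-23 [x1,x2=10]: 00011101  (ones: 4)
  rows 24-31 [x1,x2=11]: 11011101  (ones: 6)
Satisfying assignments = 0+0+4+6 = 10

10


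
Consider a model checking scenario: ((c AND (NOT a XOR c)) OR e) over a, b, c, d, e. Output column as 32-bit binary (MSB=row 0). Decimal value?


Formula: ((c AND (NOT a XOR c)) OR e) over a, b, c, d, e (32 rows)
Evaluate each row (bits = a,b,c,d,e, MSB first):
  row 0 [00000]: ((0 AND (NOT 0 XOR 0)) OR 0) -> 0
  row 1 [00001]: ((0 AND (NOT 0 XOR 0)) OR 1) -> 1
  row 2 [00010]: ((0 AND (NOT 0 XOR 0)) OR 0) -> 0
  row 3 [00011]: ((0 AND (NOT 0 XOR 0)) OR 1) -> 1
  row 4 [00100]: ((1 AND (NOT 0 XOR 1)) OR 0) -> 0
  row 5 [00101]: ((1 AND (NOT 0 XOR 1)) OR 1) -> 1
  row 6 [00110]: ((1 AND (NOT 0 XOR 1)) OR 0) -> 0
  row 7 [00111]: ((1 AND (NOT 0 XOR 1)) OR 1) -> 1
  row 8 [01000]: ((0 AND (NOT 0 XOR 0)) OR 0) -> 0
  row 9 [01001]: ((0 AND (NOT 0 XOR 0)) OR 1) -> 1
  row 10 [01010]: ((0 AND (NOT 0 XOR 0)) OR 0) -> 0
  row 11 [01011]: ((0 AND (NOT 0 XOR 0)) OR 1) -> 1
  row 12 [01100]: ((1 AND (NOT 0 XOR 1)) OR 0) -> 0
  row 13 [01101]: ((1 AND (NOT 0 XOR 1)) OR 1) -> 1
  row 14 [01110]: ((1 AND (NOT 0 XOR 1)) OR 0) -> 0
  row 15 [01111]: ((1 AND (NOT 0 XOR 1)) OR 1) -> 1
  row 16 [10000]: ((0 AND (NOT 1 XOR 0)) OR 0) -> 0
  row 17 [10001]: ((0 AND (NOT 1 XOR 0)) OR 1) -> 1
  row 18 [10010]: ((0 AND (NOT 1 XOR 0)) OR 0) -> 0
  row 19 [10011]: ((0 AND (NOT 1 XOR 0)) OR 1) -> 1
  row 20 [10100]: ((1 AND (NOT 1 XOR 1)) OR 0) -> 1
  row 21 [10101]: ((1 AND (NOT 1 XOR 1)) OR 1) -> 1
  row 22 [10110]: ((1 AND (NOT 1 XOR 1)) OR 0) -> 1
  row 23 [10111]: ((1 AND (NOT 1 XOR 1)) OR 1) -> 1
  row 24 [11000]: ((0 AND (NOT 1 XOR 0)) OR 0) -> 0
  row 25 [11001]: ((0 AND (NOT 1 XOR 0)) OR 1) -> 1
  row 26 [11010]: ((0 AND (NOT 1 XOR 0)) OR 0) -> 0
  row 27 [11011]: ((0 AND (NOT 1 XOR 0)) OR 1) -> 1
  row 28 [11100]: ((1 AND (NOT 1 XOR 1)) OR 0) -> 1
  row 29 [11101]: ((1 AND (NOT 1 XOR 1)) OR 1) -> 1
  row 30 [11110]: ((1 AND (NOT 1 XOR 1)) OR 0) -> 1
  row 31 [11111]: ((1 AND (NOT 1 XOR 1)) OR 1) -> 1
Full result column, 4 rows per line (a,b,c fixed per line; d,e runs 00..11 left to right):
  rows 0-3 [a,b,c=000]: 0101  = hex 5
  rows 4-7 [a,b,c=001]: 0101  = hex 5
  rows 8-11 [a,b,c=010]: 0101  = hex 5
  rows 12-15 [a,b,c=011]: 0101  = hex 5
  rows 16-19 [a,b,c=100]: 0101  = hex 5
  rows 20-23 [a,b,c=101]: 1111  = hex F
  rows 24-27 [a,b,c=110]: 0101  = hex 5
  rows 28-31 [a,b,c=111]: 1111  = hex F
Output column (row 0 .. row 31) = 01010101010101010101111101011111
Output column grouped in 4s = 0101 0101 0101 0101 0101 1111 0101 1111 = 0x55555F5F
Convert to decimal digit by digit (value = value*16 + digit):
  5 -> 5
  5*16 + 5 = 85
  85*16 + 5 = 1365
  1365*16 + 5 = 21845
  21845*16 + 5 = 349525
  349525*16 + 15 (F) = 5592415
  5592415*16 + 5 = 89478645
  89478645*16 + 15 (F) = 1431658335
Decimal = 1431658335

1431658335


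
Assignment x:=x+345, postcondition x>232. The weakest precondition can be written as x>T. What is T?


Formula: wp(x:=E, P) = P[E/x] (substitute E for x in postcondition)
Step 1: Postcondition: x>232
Step 2: Substitute x+345 for x: x+345>232
Step 3: Solve for x: x > 232-345 = -113

-113


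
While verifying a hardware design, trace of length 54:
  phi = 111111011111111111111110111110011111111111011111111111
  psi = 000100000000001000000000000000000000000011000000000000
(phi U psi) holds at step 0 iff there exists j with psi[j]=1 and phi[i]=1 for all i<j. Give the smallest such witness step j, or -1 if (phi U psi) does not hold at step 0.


(phi U psi) at 0: need smallest j with psi[j]=1 and phi[i]=1 for all i in [0,j).
Scan from step 0:
  step 0: phi=1, psi=0 -> continue
  step 1: phi=1, psi=0 -> continue
  step 2: phi=1, psi=0 -> continue
  step 3: psi=1 and phi held for [0,3) -> witness found
Witness step = 3

3


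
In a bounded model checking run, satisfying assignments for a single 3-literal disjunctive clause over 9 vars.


Step 1: Total=2^9=512
Step 2: Unsat when all 3 false: 2^6=64
Step 3: Sat=512-64=448

448


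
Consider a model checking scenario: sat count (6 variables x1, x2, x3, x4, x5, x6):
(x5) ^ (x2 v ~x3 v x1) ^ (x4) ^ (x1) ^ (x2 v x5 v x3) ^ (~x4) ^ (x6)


CNF with 7 clauses over 6 vars (64 assignments).
An assignment satisfies CNF iff every clause has >=1 true literal.
Check each row (bits = x1,x2,x3,x4,x5,x6; clause T/F shown):
  row 0 [000000]: clauses=FTFFFTF -> 0
  row 1 [000001]: clauses=FTFFFTT -> 0
  row 2 [000010]: clauses=TTFFTTF -> 0
  row 3 [000011]: clauses=TTFFTTT -> 0
  row 4 [000100]: clauses=FTTFFFF -> 0
  (every remaining row is evaluated the same way; all 64 results are listed next)
Full result column, 8 rows per line (x1,x2,x3 fixed per line; x4,x5,x6 runs 000..111 left to right):
  rows 0-7 [x1,x2,x3=000]: 00000000  (ones: 0)
  rows 8-15 [x1,x2,x3=001]: 00000000  (ones: 0)
  rows 16-23 [x1,x2,x3=010]: 00000000  (ones: 0)
  rows 24-31 [x1,x2,x3=011]: 00000000  (ones: 0)
  rows 32-39 [x1,x2,x3=100]: 00000000  (ones: 0)
  rows 40-47 [x1,x2,x3=101]: 00000000  (ones: 0)
  rows 48-55 [x1,x2,x3=110]: 00000000  (ones: 0)
  rows 56-63 [x1,x2,x3=111]: 00000000  (ones: 0)
Satisfying assignments = 0+0+0+0+0+0+0+0 = 0

0


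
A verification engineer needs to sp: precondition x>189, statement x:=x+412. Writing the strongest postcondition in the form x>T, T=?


Formula: sp(P, x:=E) = exists old_x. (x = E[old_x/x]) AND P[old_x/x] (old_x is the value of x before the assignment; eliminate old_x by solving x = E[old_x/x] for old_x)
Step 1: Precondition P: x>189, i.e. old_x > 189
Step 2: Assignment gives x = old_x + 412, so old_x = x - 412
Step 3: Substitute into P: x - 412 > 189
Step 4: Simplify: x > 189+412 = 601

601


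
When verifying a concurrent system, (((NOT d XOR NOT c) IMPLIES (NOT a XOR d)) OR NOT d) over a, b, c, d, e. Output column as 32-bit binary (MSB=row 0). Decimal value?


Formula: (((NOT d XOR NOT c) IMPLIES (NOT a XOR d)) OR NOT d) over a, b, c, d, e (32 rows)
Evaluate each row (bits = a,b,c,d,e, MSB first):
  row 0 [00000]: (((NOT 0 XOR NOT 0) IMPLIES (NOT 0 XOR 0)) OR NOT 0) -> 1
  row 1 [00001]: (((NOT 0 XOR NOT 0) IMPLIES (NOT 0 XOR 0)) OR NOT 0) -> 1
  row 2 [00010]: (((NOT 1 XOR NOT 0) IMPLIES (NOT 0 XOR 1)) OR NOT 1) -> 0
  row 3 [00011]: (((NOT 1 XOR NOT 0) IMPLIES (NOT 0 XOR 1)) OR NOT 1) -> 0
  row 4 [00100]: (((NOT 0 XOR NOT 1) IMPLIES (NOT 0 XOR 0)) OR NOT 0) -> 1
  row 5 [00101]: (((NOT 0 XOR NOT 1) IMPLIES (NOT 0 XOR 0)) OR NOT 0) -> 1
  row 6 [00110]: (((NOT 1 XOR NOT 1) IMPLIES (NOT 0 XOR 1)) OR NOT 1) -> 1
  row 7 [00111]: (((NOT 1 XOR NOT 1) IMPLIES (NOT 0 XOR 1)) OR NOT 1) -> 1
  row 8 [01000]: (((NOT 0 XOR NOT 0) IMPLIES (NOT 0 XOR 0)) OR NOT 0) -> 1
  row 9 [01001]: (((NOT 0 XOR NOT 0) IMPLIES (NOT 0 XOR 0)) OR NOT 0) -> 1
  row 10 [01010]: (((NOT 1 XOR NOT 0) IMPLIES (NOT 0 XOR 1)) OR NOT 1) -> 0
  row 11 [01011]: (((NOT 1 XOR NOT 0) IMPLIES (NOT 0 XOR 1)) OR NOT 1) -> 0
  row 12 [01100]: (((NOT 0 XOR NOT 1) IMPLIES (NOT 0 XOR 0)) OR NOT 0) -> 1
  row 13 [01101]: (((NOT 0 XOR NOT 1) IMPLIES (NOT 0 XOR 0)) OR NOT 0) -> 1
  row 14 [01110]: (((NOT 1 XOR NOT 1) IMPLIES (NOT 0 XOR 1)) OR NOT 1) -> 1
  row 15 [01111]: (((NOT 1 XOR NOT 1) IMPLIES (NOT 0 XOR 1)) OR NOT 1) -> 1
  row 16 [10000]: (((NOT 0 XOR NOT 0) IMPLIES (NOT 1 XOR 0)) OR NOT 0) -> 1
  row 17 [10001]: (((NOT 0 XOR NOT 0) IMPLIES (NOT 1 XOR 0)) OR NOT 0) -> 1
  row 18 [10010]: (((NOT 1 XOR NOT 0) IMPLIES (NOT 1 XOR 1)) OR NOT 1) -> 1
  row 19 [10011]: (((NOT 1 XOR NOT 0) IMPLIES (NOT 1 XOR 1)) OR NOT 1) -> 1
  row 20 [10100]: (((NOT 0 XOR NOT 1) IMPLIES (NOT 1 XOR 0)) OR NOT 0) -> 1
  row 21 [10101]: (((NOT 0 XOR NOT 1) IMPLIES (NOT 1 XOR 0)) OR NOT 0) -> 1
  row 22 [10110]: (((NOT 1 XOR NOT 1) IMPLIES (NOT 1 XOR 1)) OR NOT 1) -> 1
  row 23 [10111]: (((NOT 1 XOR NOT 1) IMPLIES (NOT 1 XOR 1)) OR NOT 1) -> 1
  row 24 [11000]: (((NOT 0 XOR NOT 0) IMPLIES (NOT 1 XOR 0)) OR NOT 0) -> 1
  row 25 [11001]: (((NOT 0 XOR NOT 0) IMPLIES (NOT 1 XOR 0)) OR NOT 0) -> 1
  row 26 [11010]: (((NOT 1 XOR NOT 0) IMPLIES (NOT 1 XOR 1)) OR NOT 1) -> 1
  row 27 [11011]: (((NOT 1 XOR NOT 0) IMPLIES (NOT 1 XOR 1)) OR NOT 1) -> 1
  row 28 [11100]: (((NOT 0 XOR NOT 1) IMPLIES (NOT 1 XOR 0)) OR NOT 0) -> 1
  row 29 [11101]: (((NOT 0 XOR NOT 1) IMPLIES (NOT 1 XOR 0)) OR NOT 0) -> 1
  row 30 [11110]: (((NOT 1 XOR NOT 1) IMPLIES (NOT 1 XOR 1)) OR NOT 1) -> 1
  row 31 [11111]: (((NOT 1 XOR NOT 1) IMPLIES (NOT 1 XOR 1)) OR NOT 1) -> 1
Full result column, 4 rows per line (a,b,c fixed per line; d,e runs 00..11 left to right):
  rows 0-3 [a,b,c=000]: 1100  = hex C
  rows 4-7 [a,b,c=001]: 1111  = hex F
  rows 8-11 [a,b,c=010]: 1100  = hex C
  rows 12-15 [a,b,c=011]: 1111  = hex F
  rows 16-19 [a,b,c=100]: 1111  = hex F
  rows 20-23 [a,b,c=101]: 1111  = hex F
  rows 24-27 [a,b,c=110]: 1111  = hex F
  rows 28-31 [a,b,c=111]: 1111  = hex F
Output column (row 0 .. row 31) = 11001111110011111111111111111111
Output column grouped in 4s = 1100 1111 1100 1111 1111 1111 1111 1111 = 0xCFCFFFFF
Convert to decimal digit by digit (value = value*16 + digit):
  C -> 12
  12*16 + 15 (F) = 207
  207*16 + 12 (C) = 3324
  3324*16 + 15 (F) = 53199
  53199*16 + 15 (F) = 851199
  851199*16 + 15 (F) = 13619199
  13619199*16 + 15 (F) = 217907199
  217907199*16 + 15 (F) = 3486515199
Decimal = 3486515199

3486515199


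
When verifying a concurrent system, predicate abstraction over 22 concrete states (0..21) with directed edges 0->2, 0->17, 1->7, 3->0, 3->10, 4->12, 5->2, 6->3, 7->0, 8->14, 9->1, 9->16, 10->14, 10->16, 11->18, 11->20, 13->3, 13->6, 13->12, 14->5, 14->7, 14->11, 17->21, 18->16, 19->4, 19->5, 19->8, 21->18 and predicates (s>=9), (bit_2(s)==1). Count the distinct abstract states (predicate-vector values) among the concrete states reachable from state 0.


BFS from 0:
Concrete reachable: {0, 2, 16, 17, 18, 21}
Abstract via predicates (s>=9), (bit_2(s)==1):
  (0,0) <- {0, 2}
  (1,0) <- {16, 17, 18}
  (1,1) <- {21}
Distinct abstract states = 3

3


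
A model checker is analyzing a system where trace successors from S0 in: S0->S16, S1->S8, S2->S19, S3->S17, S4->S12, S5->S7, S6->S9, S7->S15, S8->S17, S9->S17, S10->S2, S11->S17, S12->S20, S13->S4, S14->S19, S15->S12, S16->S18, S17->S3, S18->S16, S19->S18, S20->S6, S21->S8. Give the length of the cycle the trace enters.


Trace from S0 until a state repeats:
  S0 -> S16 -> S18 -> S16
S16 first seen at step 1, revisited at step 3.
Cycle length = 3 - 1 = 2

2


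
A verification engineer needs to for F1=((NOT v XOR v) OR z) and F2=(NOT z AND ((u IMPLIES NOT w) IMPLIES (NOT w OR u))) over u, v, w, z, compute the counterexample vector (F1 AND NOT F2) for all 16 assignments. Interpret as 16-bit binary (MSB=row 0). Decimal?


F1 = ((NOT v XOR v) OR z)
F2 = (NOT z AND ((u IMPLIES NOT w) IMPLIES (NOT w OR u)))
Counterexample to F1=>F2 is where F1=1 and F2=0.
Evaluate each row (bits = u,v,w,z, MSB first):
  row 0 [0000]: F1=1 F2=1 -> F1&~F2 -> 0
  row 1 [0001]: F1=1 F2=0 -> F1&~F2 -> 1
  row 2 [0010]: F1=1 F2=0 -> F1&~F2 -> 1
  row 3 [0011]: F1=1 F2=0 -> F1&~F2 -> 1
  row 4 [0100]: F1=1 F2=1 -> F1&~F2 -> 0
  row 5 [0101]: F1=1 F2=0 -> F1&~F2 -> 1
  row 6 [0110]: F1=1 F2=0 -> F1&~F2 -> 1
  row 7 [0111]: F1=1 F2=0 -> F1&~F2 -> 1
  row 8 [1000]: F1=1 F2=1 -> F1&~F2 -> 0
  row 9 [1001]: F1=1 F2=0 -> F1&~F2 -> 1
  row 10 [1010]: F1=1 F2=1 -> F1&~F2 -> 0
  row 11 [1011]: F1=1 F2=0 -> F1&~F2 -> 1
  row 12 [1100]: F1=1 F2=1 -> F1&~F2 -> 0
  row 13 [1101]: F1=1 F2=0 -> F1&~F2 -> 1
  row 14 [1110]: F1=1 F2=1 -> F1&~F2 -> 0
  row 15 [1111]: F1=1 F2=0 -> F1&~F2 -> 1
Full result column, 4 rows per line (u,v fixed per line; w,z runs 00..11 left to right):
  rows 0-3 [u,v=00]: 0111  = hex 7
  rows 4-7 [u,v=01]: 0111  = hex 7
  rows 8-11 [u,v=10]: 0101  = hex 5
  rows 12-15 [u,v=11]: 0101  = hex 5
Counterexample vector (row 0 .. row 15) = 0111011101010101
Output column grouped in 4s = 0111 0111 0101 0101 = 0x7755
Convert to decimal digit by digit (value = value*16 + digit):
  7 -> 7
  7*16 + 7 = 119
  119*16 + 5 = 1909
  1909*16 + 5 = 30549
Decimal = 30549

30549


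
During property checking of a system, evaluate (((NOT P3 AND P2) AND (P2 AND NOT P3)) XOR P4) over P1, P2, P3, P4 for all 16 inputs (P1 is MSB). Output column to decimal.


Formula: (((NOT P3 AND P2) AND (P2 AND NOT P3)) XOR P4) over P1, P2, P3, P4 (16 rows)
Evaluate each row (bits = P1,P2,P3,P4, MSB first):
  row 0 [0000]: (((NOT 0 AND 0) AND (0 AND NOT 0)) XOR 0) -> 0
  row 1 [0001]: (((NOT 0 AND 0) AND (0 AND NOT 0)) XOR 1) -> 1
  row 2 [0010]: (((NOT 1 AND 0) AND (0 AND NOT 1)) XOR 0) -> 0
  row 3 [0011]: (((NOT 1 AND 0) AND (0 AND NOT 1)) XOR 1) -> 1
  row 4 [0100]: (((NOT 0 AND 1) AND (1 AND NOT 0)) XOR 0) -> 1
  row 5 [0101]: (((NOT 0 AND 1) AND (1 AND NOT 0)) XOR 1) -> 0
  row 6 [0110]: (((NOT 1 AND 1) AND (1 AND NOT 1)) XOR 0) -> 0
  row 7 [0111]: (((NOT 1 AND 1) AND (1 AND NOT 1)) XOR 1) -> 1
  row 8 [1000]: (((NOT 0 AND 0) AND (0 AND NOT 0)) XOR 0) -> 0
  row 9 [1001]: (((NOT 0 AND 0) AND (0 AND NOT 0)) XOR 1) -> 1
  row 10 [1010]: (((NOT 1 AND 0) AND (0 AND NOT 1)) XOR 0) -> 0
  row 11 [1011]: (((NOT 1 AND 0) AND (0 AND NOT 1)) XOR 1) -> 1
  row 12 [1100]: (((NOT 0 AND 1) AND (1 AND NOT 0)) XOR 0) -> 1
  row 13 [1101]: (((NOT 0 AND 1) AND (1 AND NOT 0)) XOR 1) -> 0
  row 14 [1110]: (((NOT 1 AND 1) AND (1 AND NOT 1)) XOR 0) -> 0
  row 15 [1111]: (((NOT 1 AND 1) AND (1 AND NOT 1)) XOR 1) -> 1
Full result column, 4 rows per line (P1,P2 fixed per line; P3,P4 runs 00..11 left to right):
  rows 0-3 [P1,P2=00]: 0101  = hex 5
  rows 4-7 [P1,P2=01]: 1001  = hex 9
  rows 8-11 [P1,P2=10]: 0101  = hex 5
  rows 12-15 [P1,P2=11]: 1001  = hex 9
Output column (row 0 .. row 15) = 0101100101011001
Output column grouped in 4s = 0101 1001 0101 1001 = 0x5959
Convert to decimal digit by digit (value = value*16 + digit):
  5 -> 5
  5*16 + 9 = 89
  89*16 + 5 = 1429
  1429*16 + 9 = 22873
Decimal = 22873

22873


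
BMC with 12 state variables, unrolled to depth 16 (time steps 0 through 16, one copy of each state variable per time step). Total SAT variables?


BMC unrolls to depth k, creating one copy of each state var for steps 0..k.
Step count = 16 + 1 = 17 (steps 0 through 16)
Vars per step = 12
Total = 12 * 17 = 204

204


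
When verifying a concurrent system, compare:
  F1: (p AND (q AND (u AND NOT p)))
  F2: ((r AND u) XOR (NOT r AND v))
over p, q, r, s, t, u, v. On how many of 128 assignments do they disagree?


F1 = (p AND (q AND (u AND NOT p)))
F2 = ((r AND u) XOR (NOT r AND v))
Evaluate both on each of 128 rows (bits = p,q,r,s,t,u,v):
  row 0 [0000000]: F1=0 F2=0 -> 0
  row 1 [0000001]: F1=0 F2=1 (differ) -> 1
  row 2 [0000010]: F1=0 F2=0 -> 0
  row 3 [0000011]: F1=0 F2=1 (differ) -> 1
  row 4 [0000100]: F1=0 F2=0 -> 0
  (every remaining row is evaluated the same way; all 128 results are listed next)
Full result column, 8 rows per line (p,q,r,s fixed per line; t,u,v runs 000..111 left to right):
  rows 0-7 [p,q,r,s=0000]: 01010101  (ones: 4)
  rows 8-15 [p,q,r,s=0001]: 01010101  (ones: 4)
  rows 16-23 [p,q,r,s=0010]: 00110011  (ones: 4)
  rows 24-31 [p,q,r,s=0011]: 00110011  (ones: 4)
  rows 32-39 [p,q,r,s=0100]: 01010101  (ones: 4)
  rows 40-47 [p,q,r,s=0101]: 01010101  (ones: 4)
  rows 48-55 [p,q,r,s=0110]: 00110011  (ones: 4)
  rows 56-63 [p,q,r,s=0111]: 00110011  (ones: 4)
  rows 64-71 [p,q,r,s=1000]: 01010101  (ones: 4)
  rows 72-79 [p,q,r,s=1001]: 01010101  (ones: 4)
  rows 80-87 [p,q,r,s=1010]: 00110011  (ones: 4)
  rows 88-95 [p,q,r,s=1011]: 00110011  (ones: 4)
  rows 96-103 [p,q,r,s=1100]: 01010101  (ones: 4)
  rows 104-111 [p,q,r,s=1101]: 01010101  (ones: 4)
  rows 112-119 [p,q,r,s=1110]: 00110011  (ones: 4)
  rows 120-127 [p,q,r,s=1111]: 00110011  (ones: 4)
Disagreements = 4+4+4+4+4+4+4+4+4+4+4+4+4+4+4+4 = 64

64


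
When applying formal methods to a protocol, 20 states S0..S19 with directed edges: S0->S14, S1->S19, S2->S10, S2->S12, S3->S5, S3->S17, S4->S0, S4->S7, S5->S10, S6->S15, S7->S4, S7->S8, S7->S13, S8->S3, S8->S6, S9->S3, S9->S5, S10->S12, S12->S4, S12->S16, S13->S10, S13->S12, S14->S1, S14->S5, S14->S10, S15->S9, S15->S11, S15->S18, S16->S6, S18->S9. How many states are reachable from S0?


BFS from S0:
  layer 0: {S0}
  layer 1: {S14}
  layer 2: {S1, S5, S10}
  layer 3: {S12, S19}
  layer 4: {S4, S16}
  layer 5: {S6, S7}
  layer 6: {S8, S13, S15}
  layer 7: {S3, S9, S11, S18}
  layer 8: {S17}
Reachable set: {S0, S1, S3, S4, S5, S6, S7, S8, S9, S10, S11, S12, S13, S14, S15, S16, S17, S18, S19}
Count = 19

19


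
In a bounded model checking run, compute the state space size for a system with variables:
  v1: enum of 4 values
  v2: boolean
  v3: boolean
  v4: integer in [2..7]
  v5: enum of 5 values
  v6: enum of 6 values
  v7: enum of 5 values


State space = product of domain sizes of all variables.
Domain sizes:
  v1 (enum of 4 values): 4
  v2 (boolean): 2
  v3 (boolean): 2
  v4 (integer in [2..7]): 6
  v5 (enum of 5 values): 5
  v6 (enum of 6 values): 6
  v7 (enum of 5 values): 5
Product = 4 * 2 * 2 * 6 * 5 * 6 * 5 = 14400

14400


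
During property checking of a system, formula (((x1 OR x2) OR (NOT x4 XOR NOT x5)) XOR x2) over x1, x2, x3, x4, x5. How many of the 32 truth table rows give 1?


Formula: (((x1 OR x2) OR (NOT x4 XOR NOT x5)) XOR x2) over 5 vars (32 rows)
Evaluate each row (x1, x2, x3, x4, x5 as bits, MSB first):
  row 0 [00000]: (((0 OR 0) OR (NOT 0 XOR NOT 0)) XOR 0) -> 0
  row 1 [00001]: (((0 OR 0) OR (NOT 0 XOR NOT 1)) XOR 0) -> 1
  row 2 [00010]: (((0 OR 0) OR (NOT 1 XOR NOT 0)) XOR 0) -> 1
  row 3 [00011]: (((0 OR 0) OR (NOT 1 XOR NOT 1)) XOR 0) -> 0
  row 4 [00100]: (((0 OR 0) OR (NOT 0 XOR NOT 0)) XOR 0) -> 0
  row 5 [00101]: (((0 OR 0) OR (NOT 0 XOR NOT 1)) XOR 0) -> 1
  row 6 [00110]: (((0 OR 0) OR (NOT 1 XOR NOT 0)) XOR 0) -> 1
  row 7 [00111]: (((0 OR 0) OR (NOT 1 XOR NOT 1)) XOR 0) -> 0
  row 8 [01000]: (((0 OR 1) OR (NOT 0 XOR NOT 0)) XOR 1) -> 0
  row 9 [01001]: (((0 OR 1) OR (NOT 0 XOR NOT 1)) XOR 1) -> 0
  row 10 [01010]: (((0 OR 1) OR (NOT 1 XOR NOT 0)) XOR 1) -> 0
  row 11 [01011]: (((0 OR 1) OR (NOT 1 XOR NOT 1)) XOR 1) -> 0
  row 12 [01100]: (((0 OR 1) OR (NOT 0 XOR NOT 0)) XOR 1) -> 0
  row 13 [01101]: (((0 OR 1) OR (NOT 0 XOR NOT 1)) XOR 1) -> 0
  row 14 [01110]: (((0 OR 1) OR (NOT 1 XOR NOT 0)) XOR 1) -> 0
  row 15 [01111]: (((0 OR 1) OR (NOT 1 XOR NOT 1)) XOR 1) -> 0
  row 16 [10000]: (((1 OR 0) OR (NOT 0 XOR NOT 0)) XOR 0) -> 1
  row 17 [10001]: (((1 OR 0) OR (NOT 0 XOR NOT 1)) XOR 0) -> 1
  row 18 [10010]: (((1 OR 0) OR (NOT 1 XOR NOT 0)) XOR 0) -> 1
  row 19 [10011]: (((1 OR 0) OR (NOT 1 XOR NOT 1)) XOR 0) -> 1
  row 20 [10100]: (((1 OR 0) OR (NOT 0 XOR NOT 0)) XOR 0) -> 1
  row 21 [10101]: (((1 OR 0) OR (NOT 0 XOR NOT 1)) XOR 0) -> 1
  row 22 [10110]: (((1 OR 0) OR (NOT 1 XOR NOT 0)) XOR 0) -> 1
  row 23 [10111]: (((1 OR 0) OR (NOT 1 XOR NOT 1)) XOR 0) -> 1
  row 24 [11000]: (((1 OR 1) OR (NOT 0 XOR NOT 0)) XOR 1) -> 0
  row 25 [11001]: (((1 OR 1) OR (NOT 0 XOR NOT 1)) XOR 1) -> 0
  row 26 [11010]: (((1 OR 1) OR (NOT 1 XOR NOT 0)) XOR 1) -> 0
  row 27 [11011]: (((1 OR 1) OR (NOT 1 XOR NOT 1)) XOR 1) -> 0
  row 28 [11100]: (((1 OR 1) OR (NOT 0 XOR NOT 0)) XOR 1) -> 0
  row 29 [11101]: (((1 OR 1) OR (NOT 0 XOR NOT 1)) XOR 1) -> 0
  row 30 [11110]: (((1 OR 1) OR (NOT 1 XOR NOT 0)) XOR 1) -> 0
  row 31 [11111]: (((1 OR 1) OR (NOT 1 XOR NOT 1)) XOR 1) -> 0
Full result column, 8 rows per line (x1,x2 fixed per line; x3,x4,x5 runs 000..111 left to right):
  rows 0-7 [x1,x2=00]: 01100110  (ones: 4)
  rows 8-15 [x1,x2=01]: 00000000  (ones: 0)
  rows 16-23 [x1,x2=10]: 11111111  (ones: 8)
  rows 24-31 [x1,x2=11]: 00000000  (ones: 0)
Count of 1-rows = 4+0+8+0 = 12

12


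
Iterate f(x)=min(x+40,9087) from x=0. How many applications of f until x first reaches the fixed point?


Step 1: x=0, cap=9087, increment=40
Step 2: x grows by 40 each step until capped at 9087; fixed point is x=9087
Step 3: iterations = ceil(9087/40) = 228

228


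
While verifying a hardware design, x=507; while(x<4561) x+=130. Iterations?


Step 1: x goes from 507 toward 4561 by 130; the body runs while x<4561, so iterations = ceil((bound-start)/step)
Step 2: Distance=4054
Step 3: ceil(4054/130)=32

32


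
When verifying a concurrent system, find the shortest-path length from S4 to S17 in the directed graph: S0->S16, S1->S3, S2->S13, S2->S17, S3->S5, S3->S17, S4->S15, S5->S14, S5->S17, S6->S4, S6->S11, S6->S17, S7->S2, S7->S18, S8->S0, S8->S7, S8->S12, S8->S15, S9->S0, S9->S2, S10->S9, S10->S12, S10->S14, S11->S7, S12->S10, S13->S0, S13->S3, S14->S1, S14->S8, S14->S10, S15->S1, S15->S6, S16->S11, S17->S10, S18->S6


BFS layer-by-layer from S4:
  dist 0: {S4}
  dist 1: {S15}
  dist 2: {S1, S6}
  dist 3: {S3, S11, S17}
  -> S17 reached at distance 3
Shortest path length = 3

3


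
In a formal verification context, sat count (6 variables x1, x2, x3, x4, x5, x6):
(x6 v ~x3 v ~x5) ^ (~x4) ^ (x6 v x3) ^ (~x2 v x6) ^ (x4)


CNF with 5 clauses over 6 vars (64 assignments).
An assignment satisfies CNF iff every clause has >=1 true literal.
Check each row (bits = x1,x2,x3,x4,x5,x6; clause T/F shown):
  row 0 [000000]: clauses=TTFTF -> 0
  row 1 [000001]: clauses=TTTTF -> 0
  row 2 [000010]: clauses=TTFTF -> 0
  row 3 [000011]: clauses=TTTTF -> 0
  row 4 [000100]: clauses=TFFTT -> 0
  (every remaining row is evaluated the same way; all 64 results are listed next)
Full result column, 8 rows per line (x1,x2,x3 fixed per line; x4,x5,x6 runs 000..111 left to right):
  rows 0-7 [x1,x2,x3=000]: 00000000  (ones: 0)
  rows 8-15 [x1,x2,x3=001]: 00000000  (ones: 0)
  rows 16-23 [x1,x2,x3=010]: 00000000  (ones: 0)
  rows 24-31 [x1,x2,x3=011]: 00000000  (ones: 0)
  rows 32-39 [x1,x2,x3=100]: 00000000  (ones: 0)
  rows 40-47 [x1,x2,x3=101]: 00000000  (ones: 0)
  rows 48-55 [x1,x2,x3=110]: 00000000  (ones: 0)
  rows 56-63 [x1,x2,x3=111]: 00000000  (ones: 0)
Satisfying assignments = 0+0+0+0+0+0+0+0 = 0

0


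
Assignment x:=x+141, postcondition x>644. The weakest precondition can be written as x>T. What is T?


Formula: wp(x:=E, P) = P[E/x] (substitute E for x in postcondition)
Step 1: Postcondition: x>644
Step 2: Substitute x+141 for x: x+141>644
Step 3: Solve for x: x > 644-141 = 503

503


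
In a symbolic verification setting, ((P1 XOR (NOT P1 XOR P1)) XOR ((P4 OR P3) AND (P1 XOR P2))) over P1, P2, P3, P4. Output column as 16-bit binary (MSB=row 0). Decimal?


Formula: ((P1 XOR (NOT P1 XOR P1)) XOR ((P4 OR P3) AND (P1 XOR P2))) over P1, P2, P3, P4 (16 rows)
Evaluate each row (bits = P1,P2,P3,P4, MSB first):
  row 0 [0000]: ((0 XOR (NOT 0 XOR 0)) XOR ((0 OR 0) AND (0 XOR 0))) -> 1
  row 1 [0001]: ((0 XOR (NOT 0 XOR 0)) XOR ((1 OR 0) AND (0 XOR 0))) -> 1
  row 2 [0010]: ((0 XOR (NOT 0 XOR 0)) XOR ((0 OR 1) AND (0 XOR 0))) -> 1
  row 3 [0011]: ((0 XOR (NOT 0 XOR 0)) XOR ((1 OR 1) AND (0 XOR 0))) -> 1
  row 4 [0100]: ((0 XOR (NOT 0 XOR 0)) XOR ((0 OR 0) AND (0 XOR 1))) -> 1
  row 5 [0101]: ((0 XOR (NOT 0 XOR 0)) XOR ((1 OR 0) AND (0 XOR 1))) -> 0
  row 6 [0110]: ((0 XOR (NOT 0 XOR 0)) XOR ((0 OR 1) AND (0 XOR 1))) -> 0
  row 7 [0111]: ((0 XOR (NOT 0 XOR 0)) XOR ((1 OR 1) AND (0 XOR 1))) -> 0
  row 8 [1000]: ((1 XOR (NOT 1 XOR 1)) XOR ((0 OR 0) AND (1 XOR 0))) -> 0
  row 9 [1001]: ((1 XOR (NOT 1 XOR 1)) XOR ((1 OR 0) AND (1 XOR 0))) -> 1
  row 10 [1010]: ((1 XOR (NOT 1 XOR 1)) XOR ((0 OR 1) AND (1 XOR 0))) -> 1
  row 11 [1011]: ((1 XOR (NOT 1 XOR 1)) XOR ((1 OR 1) AND (1 XOR 0))) -> 1
  row 12 [1100]: ((1 XOR (NOT 1 XOR 1)) XOR ((0 OR 0) AND (1 XOR 1))) -> 0
  row 13 [1101]: ((1 XOR (NOT 1 XOR 1)) XOR ((1 OR 0) AND (1 XOR 1))) -> 0
  row 14 [1110]: ((1 XOR (NOT 1 XOR 1)) XOR ((0 OR 1) AND (1 XOR 1))) -> 0
  row 15 [1111]: ((1 XOR (NOT 1 XOR 1)) XOR ((1 OR 1) AND (1 XOR 1))) -> 0
Full result column, 4 rows per line (P1,P2 fixed per line; P3,P4 runs 00..11 left to right):
  rows 0-3 [P1,P2=00]: 1111  = hex F
  rows 4-7 [P1,P2=01]: 1000  = hex 8
  rows 8-11 [P1,P2=10]: 0111  = hex 7
  rows 12-15 [P1,P2=11]: 0000  = hex 0
Output column (row 0 .. row 15) = 1111100001110000
Output column grouped in 4s = 1111 1000 0111 0000 = 0xF870
Convert to decimal digit by digit (value = value*16 + digit):
  F -> 15
  15*16 + 8 = 248
  248*16 + 7 = 3975
  3975*16 + 0 = 63600
Decimal = 63600

63600


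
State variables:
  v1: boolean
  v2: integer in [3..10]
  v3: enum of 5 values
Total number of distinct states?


State space = product of domain sizes of all variables.
Domain sizes:
  v1 (boolean): 2
  v2 (integer in [3..10]): 8
  v3 (enum of 5 values): 5
Product = 2 * 8 * 5 = 80

80


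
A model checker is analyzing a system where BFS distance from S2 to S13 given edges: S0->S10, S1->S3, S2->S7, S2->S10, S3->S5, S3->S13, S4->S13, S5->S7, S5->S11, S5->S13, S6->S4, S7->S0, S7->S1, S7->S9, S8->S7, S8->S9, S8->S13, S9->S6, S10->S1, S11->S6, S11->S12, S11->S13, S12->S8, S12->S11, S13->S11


BFS layer-by-layer from S2:
  dist 0: {S2}
  dist 1: {S7, S10}
  dist 2: {S0, S1, S9}
  dist 3: {S3, S6}
  dist 4: {S4, S5, S13}
  -> S13 reached at distance 4
Shortest path length = 4

4


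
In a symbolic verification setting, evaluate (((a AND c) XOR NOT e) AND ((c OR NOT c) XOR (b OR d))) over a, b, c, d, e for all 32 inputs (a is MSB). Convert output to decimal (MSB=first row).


Formula: (((a AND c) XOR NOT e) AND ((c OR NOT c) XOR (b OR d))) over a, b, c, d, e (32 rows)
Evaluate each row (bits = a,b,c,d,e, MSB first):
  row 0 [00000]: (((0 AND 0) XOR NOT 0) AND ((0 OR NOT 0) XOR (0 OR 0))) -> 1
  row 1 [00001]: (((0 AND 0) XOR NOT 1) AND ((0 OR NOT 0) XOR (0 OR 0))) -> 0
  row 2 [00010]: (((0 AND 0) XOR NOT 0) AND ((0 OR NOT 0) XOR (0 OR 1))) -> 0
  row 3 [00011]: (((0 AND 0) XOR NOT 1) AND ((0 OR NOT 0) XOR (0 OR 1))) -> 0
  row 4 [00100]: (((0 AND 1) XOR NOT 0) AND ((1 OR NOT 1) XOR (0 OR 0))) -> 1
  row 5 [00101]: (((0 AND 1) XOR NOT 1) AND ((1 OR NOT 1) XOR (0 OR 0))) -> 0
  row 6 [00110]: (((0 AND 1) XOR NOT 0) AND ((1 OR NOT 1) XOR (0 OR 1))) -> 0
  row 7 [00111]: (((0 AND 1) XOR NOT 1) AND ((1 OR NOT 1) XOR (0 OR 1))) -> 0
  row 8 [01000]: (((0 AND 0) XOR NOT 0) AND ((0 OR NOT 0) XOR (1 OR 0))) -> 0
  row 9 [01001]: (((0 AND 0) XOR NOT 1) AND ((0 OR NOT 0) XOR (1 OR 0))) -> 0
  row 10 [01010]: (((0 AND 0) XOR NOT 0) AND ((0 OR NOT 0) XOR (1 OR 1))) -> 0
  row 11 [01011]: (((0 AND 0) XOR NOT 1) AND ((0 OR NOT 0) XOR (1 OR 1))) -> 0
  row 12 [01100]: (((0 AND 1) XOR NOT 0) AND ((1 OR NOT 1) XOR (1 OR 0))) -> 0
  row 13 [01101]: (((0 AND 1) XOR NOT 1) AND ((1 OR NOT 1) XOR (1 OR 0))) -> 0
  row 14 [01110]: (((0 AND 1) XOR NOT 0) AND ((1 OR NOT 1) XOR (1 OR 1))) -> 0
  row 15 [01111]: (((0 AND 1) XOR NOT 1) AND ((1 OR NOT 1) XOR (1 OR 1))) -> 0
  row 16 [10000]: (((1 AND 0) XOR NOT 0) AND ((0 OR NOT 0) XOR (0 OR 0))) -> 1
  row 17 [10001]: (((1 AND 0) XOR NOT 1) AND ((0 OR NOT 0) XOR (0 OR 0))) -> 0
  row 18 [10010]: (((1 AND 0) XOR NOT 0) AND ((0 OR NOT 0) XOR (0 OR 1))) -> 0
  row 19 [10011]: (((1 AND 0) XOR NOT 1) AND ((0 OR NOT 0) XOR (0 OR 1))) -> 0
  row 20 [10100]: (((1 AND 1) XOR NOT 0) AND ((1 OR NOT 1) XOR (0 OR 0))) -> 0
  row 21 [10101]: (((1 AND 1) XOR NOT 1) AND ((1 OR NOT 1) XOR (0 OR 0))) -> 1
  row 22 [10110]: (((1 AND 1) XOR NOT 0) AND ((1 OR NOT 1) XOR (0 OR 1))) -> 0
  row 23 [10111]: (((1 AND 1) XOR NOT 1) AND ((1 OR NOT 1) XOR (0 OR 1))) -> 0
  row 24 [11000]: (((1 AND 0) XOR NOT 0) AND ((0 OR NOT 0) XOR (1 OR 0))) -> 0
  row 25 [11001]: (((1 AND 0) XOR NOT 1) AND ((0 OR NOT 0) XOR (1 OR 0))) -> 0
  row 26 [11010]: (((1 AND 0) XOR NOT 0) AND ((0 OR NOT 0) XOR (1 OR 1))) -> 0
  row 27 [11011]: (((1 AND 0) XOR NOT 1) AND ((0 OR NOT 0) XOR (1 OR 1))) -> 0
  row 28 [11100]: (((1 AND 1) XOR NOT 0) AND ((1 OR NOT 1) XOR (1 OR 0))) -> 0
  row 29 [11101]: (((1 AND 1) XOR NOT 1) AND ((1 OR NOT 1) XOR (1 OR 0))) -> 0
  row 30 [11110]: (((1 AND 1) XOR NOT 0) AND ((1 OR NOT 1) XOR (1 OR 1))) -> 0
  row 31 [11111]: (((1 AND 1) XOR NOT 1) AND ((1 OR NOT 1) XOR (1 OR 1))) -> 0
Full result column, 4 rows per line (a,b,c fixed per line; d,e runs 00..11 left to right):
  rows 0-3 [a,b,c=000]: 1000  = hex 8
  rows 4-7 [a,b,c=001]: 1000  = hex 8
  rows 8-11 [a,b,c=010]: 0000  = hex 0
  rows 12-15 [a,b,c=011]: 0000  = hex 0
  rows 16-19 [a,b,c=100]: 1000  = hex 8
  rows 20-23 [a,b,c=101]: 0100  = hex 4
  rows 24-27 [a,b,c=110]: 0000  = hex 0
  rows 28-31 [a,b,c=111]: 0000  = hex 0
Output column (row 0 .. row 31) = 10001000000000001000010000000000
Output column grouped in 4s = 1000 1000 0000 0000 1000 0100 0000 0000 = 0x88008400
Convert to decimal digit by digit (value = value*16 + digit):
  8 -> 8
  8*16 + 8 = 136
  136*16 + 0 = 2176
  2176*16 + 0 = 34816
  34816*16 + 8 = 557064
  557064*16 + 4 = 8913028
  8913028*16 + 0 = 142608448
  142608448*16 + 0 = 2281735168
Decimal = 2281735168

2281735168


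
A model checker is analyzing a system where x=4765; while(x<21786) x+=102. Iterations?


Step 1: x goes from 4765 toward 21786 by 102; the body runs while x<21786, so iterations = ceil((bound-start)/step)
Step 2: Distance=17021
Step 3: ceil(17021/102)=167

167


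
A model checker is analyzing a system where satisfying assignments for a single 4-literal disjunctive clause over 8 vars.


Step 1: Total=2^8=256
Step 2: Unsat when all 4 false: 2^4=16
Step 3: Sat=256-16=240

240


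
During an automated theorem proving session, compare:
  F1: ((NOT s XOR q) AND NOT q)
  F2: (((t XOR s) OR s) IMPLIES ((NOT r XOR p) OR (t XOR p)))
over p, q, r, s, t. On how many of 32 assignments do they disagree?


F1 = ((NOT s XOR q) AND NOT q)
F2 = (((t XOR s) OR s) IMPLIES ((NOT r XOR p) OR (t XOR p)))
Evaluate both on each of 32 rows (bits = p,q,r,s,t):
  row 0 [00000]: F1=1 F2=1 -> 0
  row 1 [00001]: F1=1 F2=1 -> 0
  row 2 [00010]: F1=0 F2=1 (differ) -> 1
  row 3 [00011]: F1=0 F2=1 (differ) -> 1
  row 4 [00100]: F1=1 F2=1 -> 0
  row 5 [00101]: F1=1 F2=1 -> 0
  row 6 [00110]: F1=0 F2=0 -> 0
  row 7 [00111]: F1=0 F2=1 (differ) -> 1
  row 8 [01000]: F1=0 F2=1 (differ) -> 1
  row 9 [01001]: F1=0 F2=1 (differ) -> 1
  row 10 [01010]: F1=0 F2=1 (differ) -> 1
  row 11 [01011]: F1=0 F2=1 (differ) -> 1
  row 12 [01100]: F1=0 F2=1 (differ) -> 1
  row 13 [01101]: F1=0 F2=1 (differ) -> 1
  row 14 [01110]: F1=0 F2=0 -> 0
  row 15 [01111]: F1=0 F2=1 (differ) -> 1
  row 16 [10000]: F1=1 F2=1 -> 0
  row 17 [10001]: F1=1 F2=0 (differ) -> 1
  row 18 [10010]: F1=0 F2=1 (differ) -> 1
  row 19 [10011]: F1=0 F2=0 -> 0
  row 20 [10100]: F1=1 F2=1 -> 0
  row 21 [10101]: F1=1 F2=1 -> 0
  row 22 [10110]: F1=0 F2=1 (differ) -> 1
  row 23 [10111]: F1=0 F2=1 (differ) -> 1
  row 24 [11000]: F1=0 F2=1 (differ) -> 1
  row 25 [11001]: F1=0 F2=0 -> 0
  row 26 [11010]: F1=0 F2=1 (differ) -> 1
  row 27 [11011]: F1=0 F2=0 -> 0
  row 28 [11100]: F1=0 F2=1 (differ) -> 1
  row 29 [11101]: F1=0 F2=1 (differ) -> 1
  row 30 [11110]: F1=0 F2=1 (differ) -> 1
  row 31 [11111]: F1=0 F2=1 (differ) -> 1
Full result column, 8 rows per line (p,q fixed per line; r,s,t runs 000..111 left to right):
  rows 0-7 [p,q=00]: 00110001  (ones: 3)
  rows 8-15 [p,q=01]: 11111101  (ones: 7)
  rows 16-23 [p,q=10]: 01100011  (ones: 4)
  rows 24-31 [p,q=11]: 10101111  (ones: 6)
Disagreements = 3+7+4+6 = 20

20


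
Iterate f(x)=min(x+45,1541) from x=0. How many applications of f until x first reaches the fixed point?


Step 1: x=0, cap=1541, increment=45
Step 2: x grows by 45 each step until capped at 1541; fixed point is x=1541
Step 3: iterations = ceil(1541/45) = 35

35


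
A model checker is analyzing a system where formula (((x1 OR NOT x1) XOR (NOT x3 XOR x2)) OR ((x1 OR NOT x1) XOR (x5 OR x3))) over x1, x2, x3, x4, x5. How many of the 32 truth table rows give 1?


Formula: (((x1 OR NOT x1) XOR (NOT x3 XOR x2)) OR ((x1 OR NOT x1) XOR (x5 OR x3))) over 5 vars (32 rows)
Evaluate each row (x1, x2, x3, x4, x5 as bits, MSB first):
  row 0 [00000]: (((0 OR NOT 0) XOR (NOT 0 XOR 0)) OR ((0 OR NOT 0) XOR (0 OR 0))) -> 1
  row 1 [00001]: (((0 OR NOT 0) XOR (NOT 0 XOR 0)) OR ((0 OR NOT 0) XOR (1 OR 0))) -> 0
  row 2 [00010]: (((0 OR NOT 0) XOR (NOT 0 XOR 0)) OR ((0 OR NOT 0) XOR (0 OR 0))) -> 1
  row 3 [00011]: (((0 OR NOT 0) XOR (NOT 0 XOR 0)) OR ((0 OR NOT 0) XOR (1 OR 0))) -> 0
  row 4 [00100]: (((0 OR NOT 0) XOR (NOT 1 XOR 0)) OR ((0 OR NOT 0) XOR (0 OR 1))) -> 1
  row 5 [00101]: (((0 OR NOT 0) XOR (NOT 1 XOR 0)) OR ((0 OR NOT 0) XOR (1 OR 1))) -> 1
  row 6 [00110]: (((0 OR NOT 0) XOR (NOT 1 XOR 0)) OR ((0 OR NOT 0) XOR (0 OR 1))) -> 1
  row 7 [00111]: (((0 OR NOT 0) XOR (NOT 1 XOR 0)) OR ((0 OR NOT 0) XOR (1 OR 1))) -> 1
  row 8 [01000]: (((0 OR NOT 0) XOR (NOT 0 XOR 1)) OR ((0 OR NOT 0) XOR (0 OR 0))) -> 1
  row 9 [01001]: (((0 OR NOT 0) XOR (NOT 0 XOR 1)) OR ((0 OR NOT 0) XOR (1 OR 0))) -> 1
  row 10 [01010]: (((0 OR NOT 0) XOR (NOT 0 XOR 1)) OR ((0 OR NOT 0) XOR (0 OR 0))) -> 1
  row 11 [01011]: (((0 OR NOT 0) XOR (NOT 0 XOR 1)) OR ((0 OR NOT 0) XOR (1 OR 0))) -> 1
  row 12 [01100]: (((0 OR NOT 0) XOR (NOT 1 XOR 1)) OR ((0 OR NOT 0) XOR (0 OR 1))) -> 0
  row 13 [01101]: (((0 OR NOT 0) XOR (NOT 1 XOR 1)) OR ((0 OR NOT 0) XOR (1 OR 1))) -> 0
  row 14 [01110]: (((0 OR NOT 0) XOR (NOT 1 XOR 1)) OR ((0 OR NOT 0) XOR (0 OR 1))) -> 0
  row 15 [01111]: (((0 OR NOT 0) XOR (NOT 1 XOR 1)) OR ((0 OR NOT 0) XOR (1 OR 1))) -> 0
  row 16 [10000]: (((1 OR NOT 1) XOR (NOT 0 XOR 0)) OR ((1 OR NOT 1) XOR (0 OR 0))) -> 1
  row 17 [10001]: (((1 OR NOT 1) XOR (NOT 0 XOR 0)) OR ((1 OR NOT 1) XOR (1 OR 0))) -> 0
  row 18 [10010]: (((1 OR NOT 1) XOR (NOT 0 XOR 0)) OR ((1 OR NOT 1) XOR (0 OR 0))) -> 1
  row 19 [10011]: (((1 OR NOT 1) XOR (NOT 0 XOR 0)) OR ((1 OR NOT 1) XOR (1 OR 0))) -> 0
  row 20 [10100]: (((1 OR NOT 1) XOR (NOT 1 XOR 0)) OR ((1 OR NOT 1) XOR (0 OR 1))) -> 1
  row 21 [10101]: (((1 OR NOT 1) XOR (NOT 1 XOR 0)) OR ((1 OR NOT 1) XOR (1 OR 1))) -> 1
  row 22 [10110]: (((1 OR NOT 1) XOR (NOT 1 XOR 0)) OR ((1 OR NOT 1) XOR (0 OR 1))) -> 1
  row 23 [10111]: (((1 OR NOT 1) XOR (NOT 1 XOR 0)) OR ((1 OR NOT 1) XOR (1 OR 1))) -> 1
  row 24 [11000]: (((1 OR NOT 1) XOR (NOT 0 XOR 1)) OR ((1 OR NOT 1) XOR (0 OR 0))) -> 1
  row 25 [11001]: (((1 OR NOT 1) XOR (NOT 0 XOR 1)) OR ((1 OR NOT 1) XOR (1 OR 0))) -> 1
  row 26 [11010]: (((1 OR NOT 1) XOR (NOT 0 XOR 1)) OR ((1 OR NOT 1) XOR (0 OR 0))) -> 1
  row 27 [11011]: (((1 OR NOT 1) XOR (NOT 0 XOR 1)) OR ((1 OR NOT 1) XOR (1 OR 0))) -> 1
  row 28 [11100]: (((1 OR NOT 1) XOR (NOT 1 XOR 1)) OR ((1 OR NOT 1) XOR (0 OR 1))) -> 0
  row 29 [11101]: (((1 OR NOT 1) XOR (NOT 1 XOR 1)) OR ((1 OR NOT 1) XOR (1 OR 1))) -> 0
  row 30 [11110]: (((1 OR NOT 1) XOR (NOT 1 XOR 1)) OR ((1 OR NOT 1) XOR (0 OR 1))) -> 0
  row 31 [11111]: (((1 OR NOT 1) XOR (NOT 1 XOR 1)) OR ((1 OR NOT 1) XOR (1 OR 1))) -> 0
Full result column, 8 rows per line (x1,x2 fixed per line; x3,x4,x5 runs 000..111 left to right):
  rows 0-7 [x1,x2=00]: 10101111  (ones: 6)
  rows 8-15 [x1,x2=01]: 11110000  (ones: 4)
  rows 16-23 [x1,x2=10]: 10101111  (ones: 6)
  rows 24-31 [x1,x2=11]: 11110000  (ones: 4)
Count of 1-rows = 6+4+6+4 = 20

20


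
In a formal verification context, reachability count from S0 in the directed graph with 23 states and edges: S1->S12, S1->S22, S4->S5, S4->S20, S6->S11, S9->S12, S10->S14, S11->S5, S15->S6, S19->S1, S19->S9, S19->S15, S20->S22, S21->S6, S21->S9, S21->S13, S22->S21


BFS from S0:
  layer 0: {S0}
Reachable set: {S0}
Count = 1

1
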